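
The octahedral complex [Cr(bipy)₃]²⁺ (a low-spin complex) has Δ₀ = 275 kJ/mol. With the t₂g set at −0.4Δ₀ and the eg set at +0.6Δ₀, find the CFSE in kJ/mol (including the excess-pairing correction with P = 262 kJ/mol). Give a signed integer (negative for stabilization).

-178

bipy is neutral, so the +2 overall charge sits on Cr: oxidation state +2.
Group 6 minus oxidation state +2 gives a d⁴ configuration for Cr²⁺.
Configuration: t₂g⁴ eg⁰.
Orbital CFSE = 4(-0.4) + 0(0.6) = -1.6Δ₀ = -1.6 × 275 = -440 kJ/mol.
Pairing penalty: 1 pair vs 0 in the high-spin reference → 1 extra × P = 262 kJ/mol.
Overall CFSE = -440 + 262 = -178 kJ/mol.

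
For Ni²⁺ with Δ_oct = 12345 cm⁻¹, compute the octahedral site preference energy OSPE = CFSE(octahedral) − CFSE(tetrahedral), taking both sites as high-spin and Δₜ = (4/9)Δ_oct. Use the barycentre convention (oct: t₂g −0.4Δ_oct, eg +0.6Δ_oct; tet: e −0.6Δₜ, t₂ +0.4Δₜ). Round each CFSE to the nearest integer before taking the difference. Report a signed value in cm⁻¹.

Ni sits in group 10; removing 2 electrons leaves Ni²⁺ with 10 − 2 = 8 d electrons.
Octahedral high-spin t₂g⁶ eg²: CFSE = -1.2 × 12345 = -14814 cm⁻¹.
Tetrahedral e⁴ t₂⁴ gives -0.8Δₜ = -0.8 × (4/9) × 12345 = -4389 cm⁻¹.
OSPE = -14814 − (-4389) = -10425 cm⁻¹.

-10425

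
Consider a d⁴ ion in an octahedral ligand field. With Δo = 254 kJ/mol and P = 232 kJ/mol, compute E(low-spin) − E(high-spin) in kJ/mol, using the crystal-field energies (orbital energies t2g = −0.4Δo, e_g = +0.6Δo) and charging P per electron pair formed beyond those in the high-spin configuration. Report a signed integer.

High-spin d⁴ fills as t2g^3 e_g^1 with CFSE 3(−0.4) + 1(+0.6) = -0.6Δo = -152 kJ/mol.
Low-spin: t2g^4 e_g^0, orbital CFSE = -1.6Δo = -406 kJ/mol; plus 1 excess pair × P = +232 kJ/mol; total -174 kJ/mol.
E(LS) − E(HS) = -174 − (-152) = -22 kJ/mol.

-22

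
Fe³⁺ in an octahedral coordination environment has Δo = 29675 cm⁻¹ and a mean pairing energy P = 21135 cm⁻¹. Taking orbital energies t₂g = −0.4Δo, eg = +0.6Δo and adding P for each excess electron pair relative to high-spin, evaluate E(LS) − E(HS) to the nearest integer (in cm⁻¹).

Fe is in group 8, so Fe³⁺ is d⁵ (8 − 3 = 5).
High-spin: t₂g³ eg², CFSE = 0.0Δo = 0 cm⁻¹.
Low-spin t₂g⁵ eg⁰ gives -2.0Δo = -59350 cm⁻¹, but forming 2 extra pairs costs 2P = 42270 cm⁻¹, so E(LS) = -59350 + 42270 = -17080 cm⁻¹.
The difference is -17080 − (0) = -17080 cm⁻¹, so low-spin lies lower.

-17080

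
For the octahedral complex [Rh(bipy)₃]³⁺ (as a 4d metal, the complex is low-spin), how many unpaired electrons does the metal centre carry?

bipy is neutral, so the +3 overall charge sits on Rh: oxidation state +3.
Rh is in group 9, so Rh³⁺ is d⁶ (9 − 3 = 6).
Configuration: t₂g⁶ eg⁰, giving 0 unpaired electrons.

0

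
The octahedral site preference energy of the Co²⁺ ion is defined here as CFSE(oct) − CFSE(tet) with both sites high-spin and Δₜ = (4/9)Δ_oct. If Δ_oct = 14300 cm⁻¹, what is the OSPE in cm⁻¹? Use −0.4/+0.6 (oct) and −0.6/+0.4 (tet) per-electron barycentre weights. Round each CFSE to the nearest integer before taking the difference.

-3813

Co²⁺: group 9, so d-count = 9 − 2 = 7.
Octahedral (high-spin): t₂g⁵ eg², CFSE = 5(−0.4) + 2(+0.6) = -0.8Δ_oct = -0.8 × 14300 = -11440 cm⁻¹.
Tetrahedral: e⁴ t₂³, CFSE = 4(−0.6) + 3(+0.4) = -1.2Δₜ = -1.2 × (4/9) × 14300 = -7627 cm⁻¹.
OSPE = CFSE(oct) − CFSE(tet) = -11440 − (-7627) = -3813 cm⁻¹.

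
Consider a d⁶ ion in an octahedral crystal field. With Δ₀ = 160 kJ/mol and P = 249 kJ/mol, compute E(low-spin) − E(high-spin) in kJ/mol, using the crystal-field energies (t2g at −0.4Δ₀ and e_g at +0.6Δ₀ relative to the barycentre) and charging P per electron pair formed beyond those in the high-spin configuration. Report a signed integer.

178

High-spin d⁶ fills as t2g^4 e_g^2 with CFSE 4(−0.4) + 2(+0.6) = -0.4Δ₀ = -64 kJ/mol.
Low-spin: t2g^6 e_g^0, orbital CFSE = -2.4Δ₀ = -384 kJ/mol; plus 2 excess pairs × P = +498 kJ/mol; total 114 kJ/mol.
E(LS) − E(HS) = 114 − (-64) = 178 kJ/mol.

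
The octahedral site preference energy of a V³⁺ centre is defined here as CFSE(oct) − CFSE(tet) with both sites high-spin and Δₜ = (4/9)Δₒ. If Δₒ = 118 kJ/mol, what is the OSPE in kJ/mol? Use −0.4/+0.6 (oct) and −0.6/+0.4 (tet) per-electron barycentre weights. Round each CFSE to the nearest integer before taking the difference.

V³⁺: group 5, so d-count = 5 − 3 = 2.
Octahedral (high-spin): t2g^2 e_g^0, CFSE = 2(−0.4) + 0(+0.6) = -0.8Δₒ = -0.8 × 118 = -94 kJ/mol.
In a tetrahedral site the filling is e^2 t2^0: CFSE(tet) = -1.2Δₜ = -1.2 × (4/9)(118) = -63 kJ/mol.
Subtracting, OSPE = -94 − (-63) = -31 kJ/mol.

-31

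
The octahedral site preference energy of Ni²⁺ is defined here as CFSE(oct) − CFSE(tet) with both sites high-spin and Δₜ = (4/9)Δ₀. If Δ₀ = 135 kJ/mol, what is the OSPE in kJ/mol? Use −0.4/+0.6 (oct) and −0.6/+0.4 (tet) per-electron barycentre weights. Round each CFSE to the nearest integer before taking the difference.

-114

Group 10 minus oxidation state +2 gives a d⁸ configuration for Ni²⁺.
Octahedral (high-spin): t2g^6 e_g^2, CFSE = 6(−0.4) + 2(+0.6) = -1.2Δ₀ = -1.2 × 135 = -162 kJ/mol.
Tetrahedral e^4 t2^4 gives -0.8Δₜ = -0.8 × (4/9) × 135 = -48 kJ/mol.
Subtracting, OSPE = -162 − (-48) = -114 kJ/mol.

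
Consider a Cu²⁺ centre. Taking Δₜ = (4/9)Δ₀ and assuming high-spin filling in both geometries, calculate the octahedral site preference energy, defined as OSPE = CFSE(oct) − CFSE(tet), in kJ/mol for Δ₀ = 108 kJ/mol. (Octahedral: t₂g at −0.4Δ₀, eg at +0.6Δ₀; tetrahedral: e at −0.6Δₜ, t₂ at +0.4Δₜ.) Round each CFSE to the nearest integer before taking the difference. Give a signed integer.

Cu²⁺: group 11, so d-count = 11 − 2 = 9.
In an octahedral site d⁹ (HS) is t₂g⁶ eg³, giving CFSE(oct) = -0.6Δ₀ = -65 kJ/mol.
In a tetrahedral site the filling is e⁴ t₂⁵: CFSE(tet) = -0.4Δₜ = -0.4 × (4/9)(108) = -19 kJ/mol.
OSPE = -65 − (-19) = -46 kJ/mol.

-46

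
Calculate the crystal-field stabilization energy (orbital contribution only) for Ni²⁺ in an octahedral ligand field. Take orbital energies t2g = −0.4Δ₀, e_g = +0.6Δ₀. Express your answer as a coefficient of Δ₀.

-1.2 Δ₀

Ni sits in group 10; removing 2 electrons leaves Ni²⁺ with 10 − 2 = 8 d electrons.
Configuration: t2g^6 e_g^2.
CFSE = 6(-0.4Δ₀) + 2(0.6Δ₀) = -2.4Δ₀ + 1.2Δ₀ = -1.2Δ₀.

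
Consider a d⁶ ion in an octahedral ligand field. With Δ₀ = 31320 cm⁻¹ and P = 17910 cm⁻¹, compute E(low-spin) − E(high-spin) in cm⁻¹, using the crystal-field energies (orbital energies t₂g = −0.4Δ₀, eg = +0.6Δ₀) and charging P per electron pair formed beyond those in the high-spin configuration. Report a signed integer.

In the high-spin limit (t₂g⁴ eg²) the orbital term is -0.4Δ₀ = -12528 cm⁻¹, with no excess pairing.
Low-spin t₂g⁶ eg⁰ gives -2.4Δ₀ = -75168 cm⁻¹, but forming 2 extra pairs costs 2P = 35820 cm⁻¹, so E(LS) = -75168 + 35820 = -39348 cm⁻¹.
Thus E(LS) − E(HS) = -26820 cm⁻¹.

-26820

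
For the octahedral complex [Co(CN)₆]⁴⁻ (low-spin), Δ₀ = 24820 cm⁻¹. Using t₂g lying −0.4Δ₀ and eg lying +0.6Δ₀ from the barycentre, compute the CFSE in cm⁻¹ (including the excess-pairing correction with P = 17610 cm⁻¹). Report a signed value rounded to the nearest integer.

Each CN⁻ contributes -1; 6 × (-1) = -6. With overall charge -4, Co is in the +2 oxidation state.
Co is in group 9, so Co²⁺ is d⁷ (9 − 2 = 7).
Electron filling gives t₂g⁶ eg¹.
Orbital CFSE = 6(-0.4) + 1(0.6) = -1.8Δ₀ = -1.8 × 24820 = -44676 cm⁻¹.
High-spin d⁷ would be t₂g⁵ eg² with 2 pairs; low-spin has 3, so 1 excess pair costs +1P = +17610 cm⁻¹.
Overall CFSE = -44676 + 17610 = -27066 cm⁻¹.

-27066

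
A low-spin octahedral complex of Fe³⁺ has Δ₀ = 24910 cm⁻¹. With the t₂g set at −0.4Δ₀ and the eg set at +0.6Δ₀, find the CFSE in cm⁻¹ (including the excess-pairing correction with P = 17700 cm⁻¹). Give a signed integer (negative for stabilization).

Fe³⁺: group 8, so d-count = 8 − 3 = 5.
Configuration: t₂g⁵ eg⁰.
Orbital CFSE = 5(-0.4) + 0(0.6) = -2.0Δ₀ = -2.0 × 24910 = -49820 cm⁻¹.
High-spin d⁵ would be t₂g³ eg² with 0 pairs; low-spin has 2, so 2 excess pairs cost +2P = +35400 cm⁻¹.
Overall CFSE = -49820 + 35400 = -14420 cm⁻¹.

-14420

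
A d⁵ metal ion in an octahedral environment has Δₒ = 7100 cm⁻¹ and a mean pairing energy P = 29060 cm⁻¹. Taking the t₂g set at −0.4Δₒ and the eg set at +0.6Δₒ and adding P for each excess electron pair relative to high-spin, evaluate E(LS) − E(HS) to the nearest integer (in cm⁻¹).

43920

High-spin: t₂g³ eg², CFSE = 0.0Δₒ = 0 cm⁻¹.
Low-spin: t₂g⁵ eg⁰, orbital CFSE = -2.0Δₒ = -14200 cm⁻¹; plus 2 excess pairs × P = +58120 cm⁻¹; total 43920 cm⁻¹.
The difference is 43920 − (0) = 43920 cm⁻¹, so high-spin lies lower.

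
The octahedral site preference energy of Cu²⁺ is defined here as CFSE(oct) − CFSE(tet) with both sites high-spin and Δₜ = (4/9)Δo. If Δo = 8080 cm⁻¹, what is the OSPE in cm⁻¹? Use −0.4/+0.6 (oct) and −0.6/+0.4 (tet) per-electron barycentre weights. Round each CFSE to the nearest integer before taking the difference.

Cu²⁺: group 11, so d-count = 11 − 2 = 9.
Octahedral (high-spin): t₂g⁶ eg³, CFSE = 6(−0.4) + 3(+0.6) = -0.6Δo = -0.6 × 8080 = -4848 cm⁻¹.
Tetrahedral e⁴ t₂⁵ gives -0.4Δₜ = -0.4 × (4/9) × 8080 = -1436 cm⁻¹.
OSPE = CFSE(oct) − CFSE(tet) = -4848 − (-1436) = -3412 cm⁻¹.

-3412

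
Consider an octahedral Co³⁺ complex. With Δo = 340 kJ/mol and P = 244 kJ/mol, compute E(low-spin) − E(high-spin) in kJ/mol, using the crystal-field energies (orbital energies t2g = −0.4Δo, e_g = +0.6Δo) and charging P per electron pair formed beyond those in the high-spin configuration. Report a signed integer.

Group 9 minus oxidation state +3 gives a d⁶ configuration for Co³⁺.
High-spin d⁶ fills as t2g^4 e_g^2 with CFSE 4(−0.4) + 2(+0.6) = -0.4Δo = -136 kJ/mol.
Low-spin t2g^6 e_g^0 gives -2.4Δo = -816 kJ/mol, but forming 2 extra pairs costs 2P = 488 kJ/mol, so E(LS) = -816 + 488 = -328 kJ/mol.
Thus E(LS) − E(HS) = -192 kJ/mol.

-192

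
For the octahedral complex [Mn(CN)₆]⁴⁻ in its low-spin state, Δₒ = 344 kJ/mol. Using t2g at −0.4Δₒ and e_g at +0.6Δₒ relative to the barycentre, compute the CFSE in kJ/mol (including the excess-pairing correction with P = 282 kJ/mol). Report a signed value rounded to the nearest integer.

-124

Each CN⁻ contributes -1; 6 × (-1) = -6. With overall charge -4, Mn is in the +2 oxidation state.
Group 7 minus oxidation state +2 gives a d⁵ configuration for Mn²⁺.
Electron filling gives t2g^5 e_g^0.
Orbital CFSE = 5(-0.4) + 0(0.6) = -2.0Δₒ = -2.0 × 344 = -688 kJ/mol.
High-spin d⁵ would be t2g^3 e_g^2 with 0 pairs; low-spin has 2, so 2 excess pairs cost +2P = +564 kJ/mol.
Overall CFSE = -688 + 564 = -124 kJ/mol.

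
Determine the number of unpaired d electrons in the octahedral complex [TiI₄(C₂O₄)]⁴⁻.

2

Ligand charges: 4×(-1) from I⁻ and 1×(-2) from C₂O₄²⁻ sum to -6; with overall charge -4, Ti is +2.
Ti sits in group 4; removing 2 electrons leaves Ti²⁺ with 4 − 2 = 2 d electrons.
Configuration: t₂g² eg⁰, giving 2 unpaired electrons.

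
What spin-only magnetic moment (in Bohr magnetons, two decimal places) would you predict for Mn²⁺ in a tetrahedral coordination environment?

Mn is in group 7, so Mn²⁺ is d⁵ (7 − 2 = 5).
With tetrahedral geometry the complex is necessarily high-spin.
Configuration: e^2 t2^3 → 5 unpaired electrons.
μ(spin-only) = √[5(5+2)] = √35 ≈ 5.92 Bohr magnetons.

5.92 Bohr magnetons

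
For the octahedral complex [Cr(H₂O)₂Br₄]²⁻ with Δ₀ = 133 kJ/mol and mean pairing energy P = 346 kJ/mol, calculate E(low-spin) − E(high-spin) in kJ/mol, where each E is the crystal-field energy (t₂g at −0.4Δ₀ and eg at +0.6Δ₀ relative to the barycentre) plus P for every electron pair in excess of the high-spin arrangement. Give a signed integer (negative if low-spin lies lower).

Ligand charges: 2×(+0) from H₂O and 4×(-1) from Br⁻ sum to -4; with overall charge -2, Cr is +2.
Group 6 minus oxidation state +2 gives a d⁴ configuration for Cr²⁺.
High-spin: t₂g³ eg¹, CFSE = -0.6Δ₀ = -80 kJ/mol.
Low-spin: t₂g⁴ eg⁰, orbital CFSE = -1.6Δ₀ = -213 kJ/mol; plus 1 excess pair × P = +346 kJ/mol; total 133 kJ/mol.
Thus E(LS) − E(HS) = 213 kJ/mol.

213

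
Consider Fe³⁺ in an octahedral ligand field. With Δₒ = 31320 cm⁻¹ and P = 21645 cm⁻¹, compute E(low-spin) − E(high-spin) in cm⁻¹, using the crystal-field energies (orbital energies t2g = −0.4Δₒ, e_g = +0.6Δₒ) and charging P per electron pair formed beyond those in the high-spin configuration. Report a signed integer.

-19350

Fe sits in group 8; removing 3 electrons leaves Fe³⁺ with 8 − 3 = 5 d electrons.
High-spin d⁵ fills as t2g^3 e_g^2 with CFSE 3(−0.4) + 2(+0.6) = 0.0Δₒ = 0 cm⁻¹.
Low-spin t2g^5 e_g^0 gives -2.0Δₒ = -62640 cm⁻¹, but forming 2 extra pairs costs 2P = 43290 cm⁻¹, so E(LS) = -62640 + 43290 = -19350 cm⁻¹.
E(LS) − E(HS) = -19350 − (0) = -19350 cm⁻¹.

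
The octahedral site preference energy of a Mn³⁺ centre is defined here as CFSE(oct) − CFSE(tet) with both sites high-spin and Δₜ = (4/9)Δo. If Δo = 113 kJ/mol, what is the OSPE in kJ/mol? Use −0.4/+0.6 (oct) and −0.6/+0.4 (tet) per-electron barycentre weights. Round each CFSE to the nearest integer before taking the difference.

Mn is in group 7, so Mn³⁺ is d⁴ (7 − 3 = 4).
In an octahedral site d⁴ (HS) is t2g^3 e_g^1, giving CFSE(oct) = -0.6Δo = -68 kJ/mol.
In a tetrahedral site the filling is e^2 t2^2: CFSE(tet) = -0.4Δₜ = -0.4 × (4/9)(113) = -20 kJ/mol.
OSPE = CFSE(oct) − CFSE(tet) = -68 − (-20) = -48 kJ/mol.

-48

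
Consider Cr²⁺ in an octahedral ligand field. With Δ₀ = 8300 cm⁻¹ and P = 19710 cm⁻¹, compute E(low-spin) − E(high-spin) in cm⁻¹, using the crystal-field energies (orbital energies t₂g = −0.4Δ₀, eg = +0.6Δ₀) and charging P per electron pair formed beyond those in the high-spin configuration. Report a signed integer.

Cr sits in group 6; removing 2 electrons leaves Cr²⁺ with 6 − 2 = 4 d electrons.
In the high-spin limit (t₂g³ eg¹) the orbital term is -0.6Δ₀ = -4980 cm⁻¹, with no excess pairing.
For low-spin the configuration is t₂g⁴ eg⁰: orbital energy -1.6 × 8300 = -13280 cm⁻¹, and 1 additional pair relative to high-spin adds 19710 cm⁻¹, giving 6430 cm⁻¹.
E(LS) − E(HS) = 6430 − (-4980) = 11410 cm⁻¹.

11410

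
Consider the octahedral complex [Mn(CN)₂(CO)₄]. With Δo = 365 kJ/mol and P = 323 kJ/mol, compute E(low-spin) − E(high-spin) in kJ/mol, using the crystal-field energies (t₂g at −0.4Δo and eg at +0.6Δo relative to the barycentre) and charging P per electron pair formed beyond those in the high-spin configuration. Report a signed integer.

Ligand charges: 2×(-1) from CN⁻ and 4×(+0) from CO sum to -2; with overall charge +0, Mn is +2.
Group 7 minus oxidation state +2 gives a d⁵ configuration for Mn²⁺.
In the high-spin limit (t₂g³ eg²) the orbital term is 0.0Δo = 0 kJ/mol, with no excess pairing.
Low-spin t₂g⁵ eg⁰ gives -2.0Δo = -730 kJ/mol, but forming 2 extra pairs costs 2P = 646 kJ/mol, so E(LS) = -730 + 646 = -84 kJ/mol.
E(LS) − E(HS) = -84 − (0) = -84 kJ/mol.

-84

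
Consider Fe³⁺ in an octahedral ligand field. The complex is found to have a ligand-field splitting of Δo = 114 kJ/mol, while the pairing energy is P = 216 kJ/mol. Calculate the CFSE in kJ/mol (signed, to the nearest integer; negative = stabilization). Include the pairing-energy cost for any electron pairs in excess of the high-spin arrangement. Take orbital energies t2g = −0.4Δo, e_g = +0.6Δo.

Group 8 minus oxidation state +3 gives a d⁵ configuration for Fe³⁺.
Δo < P, so pairing is avoided: the ground state is high-spin.
Configuration: t2g^3 e_g^2.
Orbital CFSE = 0.0Δo = 0.0 × 114 = 0 kJ/mol.
High-spin has no excess pairs, so no pairing correction applies.

0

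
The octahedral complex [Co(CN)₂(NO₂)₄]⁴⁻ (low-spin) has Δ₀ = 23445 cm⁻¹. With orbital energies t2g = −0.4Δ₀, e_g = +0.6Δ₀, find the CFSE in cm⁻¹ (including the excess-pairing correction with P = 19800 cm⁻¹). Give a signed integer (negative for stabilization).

-22401

Ligand charges: 2×(-1) from CN⁻ and 4×(-1) from NO₂⁻ sum to -6; with overall charge -4, Co is +2.
Co is in group 9, so Co²⁺ is d⁷ (9 − 2 = 7).
Electron filling gives t2g^6 e_g^1.
The orbital stabilization is -1.8Δ₀ = -1.8 × 23445 = -42201 cm⁻¹.
High-spin d⁷ would be t2g^5 e_g^2 with 2 pairs; low-spin has 3, so 1 excess pair costs +1P = +19800 cm⁻¹.
Overall CFSE = -42201 + 19800 = -22401 cm⁻¹.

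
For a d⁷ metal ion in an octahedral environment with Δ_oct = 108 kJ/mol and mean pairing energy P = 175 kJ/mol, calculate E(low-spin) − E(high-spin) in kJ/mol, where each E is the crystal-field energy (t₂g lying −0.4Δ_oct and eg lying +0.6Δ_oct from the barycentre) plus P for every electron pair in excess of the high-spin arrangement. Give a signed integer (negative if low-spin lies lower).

67

In the high-spin limit (t₂g⁵ eg²) the orbital term is -0.8Δ_oct = -86 kJ/mol, with no excess pairing.
Low-spin t₂g⁶ eg¹ gives -1.8Δ_oct = -194 kJ/mol, but forming 1 extra pair costs 1P = 175 kJ/mol, so E(LS) = -194 + 175 = -19 kJ/mol.
E(LS) − E(HS) = -19 − (-86) = 67 kJ/mol.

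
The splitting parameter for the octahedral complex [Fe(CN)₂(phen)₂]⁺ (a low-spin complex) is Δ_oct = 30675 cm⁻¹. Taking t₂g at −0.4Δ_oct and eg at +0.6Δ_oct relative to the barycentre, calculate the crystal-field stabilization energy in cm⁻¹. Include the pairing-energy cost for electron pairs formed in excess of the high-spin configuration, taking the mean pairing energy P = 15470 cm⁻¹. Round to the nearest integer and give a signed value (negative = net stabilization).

-30410

Ligand charges: 2×(-1) from CN⁻ and 2×(+0) from phen sum to -2; with overall charge +1, Fe is +3.
Fe³⁺: group 8, so d-count = 8 − 3 = 5.
Electron filling gives t₂g⁵ eg⁰.
Orbital CFSE = 5(-0.4) + 0(0.6) = -2.0Δ_oct = -2.0 × 30675 = -61350 cm⁻¹.
Pairing penalty: 2 pairs vs 0 in the high-spin reference → 2 extra × P = 30940 cm⁻¹.
Net CFSE = -61350 + 30940 = -30410 cm⁻¹.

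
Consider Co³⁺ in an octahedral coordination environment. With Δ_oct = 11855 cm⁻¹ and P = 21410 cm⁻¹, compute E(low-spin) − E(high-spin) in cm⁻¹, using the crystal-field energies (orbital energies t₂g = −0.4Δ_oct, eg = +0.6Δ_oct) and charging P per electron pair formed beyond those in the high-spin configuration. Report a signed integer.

19110

Group 9 minus oxidation state +3 gives a d⁶ configuration for Co³⁺.
In the high-spin limit (t₂g⁴ eg²) the orbital term is -0.4Δ_oct = -4742 cm⁻¹, with no excess pairing.
Low-spin: t₂g⁶ eg⁰, orbital CFSE = -2.4Δ_oct = -28452 cm⁻¹; plus 2 excess pairs × P = +42820 cm⁻¹; total 14368 cm⁻¹.
The difference is 14368 − (-4742) = 19110 cm⁻¹, so high-spin lies lower.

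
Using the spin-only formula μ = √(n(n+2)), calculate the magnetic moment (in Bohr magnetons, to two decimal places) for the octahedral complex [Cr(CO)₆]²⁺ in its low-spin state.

CO is neutral, so the +2 overall charge sits on Cr: oxidation state +2.
Group 6 minus oxidation state +2 gives a d⁴ configuration for Cr²⁺.
Configuration: t₂g⁴ eg⁰ → 2 unpaired electrons.
μ(spin-only) = √[2(2+2)] = √8 ≈ 2.83 Bohr magnetons.

2.83 Bohr magnetons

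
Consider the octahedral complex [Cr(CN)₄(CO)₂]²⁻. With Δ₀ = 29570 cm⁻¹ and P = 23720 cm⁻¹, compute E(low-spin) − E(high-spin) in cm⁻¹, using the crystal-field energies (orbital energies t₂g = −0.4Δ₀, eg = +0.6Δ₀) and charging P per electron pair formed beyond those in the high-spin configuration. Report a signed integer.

-5850

Ligand charges: 4×(-1) from CN⁻ and 2×(+0) from CO sum to -4; with overall charge -2, Cr is +2.
Group 6 minus oxidation state +2 gives a d⁴ configuration for Cr²⁺.
High-spin: t₂g³ eg¹, CFSE = -0.6Δ₀ = -17742 cm⁻¹.
Low-spin t₂g⁴ eg⁰ gives -1.6Δ₀ = -47312 cm⁻¹, but forming 1 extra pair costs 1P = 23720 cm⁻¹, so E(LS) = -47312 + 23720 = -23592 cm⁻¹.
The difference is -23592 − (-17742) = -5850 cm⁻¹, so low-spin lies lower.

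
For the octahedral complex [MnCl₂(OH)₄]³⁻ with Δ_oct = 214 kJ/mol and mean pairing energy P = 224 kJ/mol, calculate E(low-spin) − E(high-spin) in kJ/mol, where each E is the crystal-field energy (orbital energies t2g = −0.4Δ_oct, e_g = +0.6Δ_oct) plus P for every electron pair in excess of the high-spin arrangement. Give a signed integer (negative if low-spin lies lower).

10

Ligand charges: 2×(-1) from Cl⁻ and 4×(-1) from OH⁻ sum to -6; with overall charge -3, Mn is +3.
Group 7 minus oxidation state +3 gives a d⁴ configuration for Mn³⁺.
High-spin: t2g^3 e_g^1, CFSE = -0.6Δ_oct = -128 kJ/mol.
Low-spin t2g^4 e_g^0 gives -1.6Δ_oct = -342 kJ/mol, but forming 1 extra pair costs 1P = 224 kJ/mol, so E(LS) = -342 + 224 = -118 kJ/mol.
Thus E(LS) − E(HS) = 10 kJ/mol.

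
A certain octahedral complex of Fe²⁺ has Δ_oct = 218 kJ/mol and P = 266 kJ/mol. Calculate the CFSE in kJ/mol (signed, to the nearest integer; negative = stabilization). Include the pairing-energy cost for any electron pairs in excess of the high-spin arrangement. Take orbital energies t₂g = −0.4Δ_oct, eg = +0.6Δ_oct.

Group 8 minus oxidation state +2 gives a d⁶ configuration for Fe²⁺.
Since Δ_oct = 218 kJ/mol < P = 266 kJ/mol, the complex adopts the high-spin configuration.
Configuration: t₂g⁴ eg².
Orbital CFSE = -0.4Δ_oct = -0.4 × 218 = -87 kJ/mol.
High-spin has no excess pairs, so no pairing correction applies.

-87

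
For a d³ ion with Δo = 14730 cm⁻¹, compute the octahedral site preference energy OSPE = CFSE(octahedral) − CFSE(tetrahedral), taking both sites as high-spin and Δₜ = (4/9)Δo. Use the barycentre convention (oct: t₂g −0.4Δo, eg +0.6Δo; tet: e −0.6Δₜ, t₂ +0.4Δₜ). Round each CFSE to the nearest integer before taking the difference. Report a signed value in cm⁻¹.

In an octahedral site d³ (HS) is t2g^3 e_g^0, giving CFSE(oct) = -1.2Δo = -17676 cm⁻¹.
Tetrahedral: e^2 t2^1, CFSE = 2(−0.6) + 1(+0.4) = -0.8Δₜ = -0.8 × (4/9) × 14730 = -5237 cm⁻¹.
OSPE = -17676 − (-5237) = -12439 cm⁻¹.

-12439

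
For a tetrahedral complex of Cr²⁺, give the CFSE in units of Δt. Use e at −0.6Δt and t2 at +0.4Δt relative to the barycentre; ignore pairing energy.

Cr²⁺: group 6, so d-count = 6 − 2 = 4.
With tetrahedral geometry the complex is necessarily high-spin.
Configuration: e^2 t2^2.
CFSE = 2(-0.6Δt) + 2(0.4Δt) = -1.2Δt + 0.8Δt = -0.4Δt.

-0.4 Δt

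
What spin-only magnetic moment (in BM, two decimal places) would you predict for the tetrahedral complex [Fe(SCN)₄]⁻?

5.92 BM

Each SCN⁻ contributes -1; 4 × (-1) = -4. With overall charge -1, Fe is in the +3 oxidation state.
Fe is in group 8, so Fe³⁺ is d⁵ (8 − 3 = 5).
Tetrahedral fields are weak (Δₜ ≈ 4/9 Δₒ), so electrons fill high-spin.
Configuration: e^2 t2^3 → 5 unpaired electrons.
μ(spin-only) = √[5(5+2)] = √35 ≈ 5.92 BM.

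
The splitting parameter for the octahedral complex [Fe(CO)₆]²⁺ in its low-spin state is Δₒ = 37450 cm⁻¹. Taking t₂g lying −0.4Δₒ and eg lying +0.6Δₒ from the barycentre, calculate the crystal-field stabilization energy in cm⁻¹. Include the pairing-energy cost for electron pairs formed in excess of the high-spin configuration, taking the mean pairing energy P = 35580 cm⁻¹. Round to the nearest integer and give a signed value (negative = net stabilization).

-18720

CO is neutral, so the +2 overall charge sits on Fe: oxidation state +2.
Group 8 minus oxidation state +2 gives a d⁶ configuration for Fe²⁺.
The d⁶ electrons fill as t₂g⁶ eg⁰.
Orbital CFSE = 6(-0.4) + 0(0.6) = -2.4Δₒ = -2.4 × 37450 = -89880 cm⁻¹.
Relative to high-spin t₂g⁴ eg² (1 paired), the low-spin configuration has 2 additional pairs, contributing +2 × 35580 = +71160 cm⁻¹.
Net CFSE = -89880 + 71160 = -18720 cm⁻¹.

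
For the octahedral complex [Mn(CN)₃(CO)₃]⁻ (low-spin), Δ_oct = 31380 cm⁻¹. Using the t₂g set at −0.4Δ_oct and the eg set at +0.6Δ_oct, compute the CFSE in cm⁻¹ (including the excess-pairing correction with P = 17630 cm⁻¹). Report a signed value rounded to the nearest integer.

-27500

Ligand charges: 3×(-1) from CN⁻ and 3×(+0) from CO sum to -3; with overall charge -1, Mn is +2.
Mn²⁺: group 7, so d-count = 7 − 2 = 5.
The d⁵ electrons fill as t₂g⁵ eg⁰.
CFSE(orbital) = 5×(-0.4Δ_oct) + 0×(0.6Δ_oct) = -2.0Δ_oct; with Δ_oct = 31380 cm⁻¹ that is -62760 cm⁻¹.
Pairing penalty: 2 pairs vs 0 in the high-spin reference → 2 extra × P = 35260 cm⁻¹.
Combining: -62760 + 35260 = -27500 cm⁻¹.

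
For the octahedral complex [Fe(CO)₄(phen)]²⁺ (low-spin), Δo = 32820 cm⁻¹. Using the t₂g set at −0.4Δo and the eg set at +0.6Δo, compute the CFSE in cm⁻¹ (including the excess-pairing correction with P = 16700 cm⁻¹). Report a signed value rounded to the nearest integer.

Ligand charges: 4×(+0) from CO and 1×(+0) from phen sum to +0; with overall charge +2, Fe is +2.
Fe²⁺: group 8, so d-count = 8 − 2 = 6.
Electron filling gives t₂g⁶ eg⁰.
The orbital stabilization is -2.4Δo = -2.4 × 32820 = -78768 cm⁻¹.
Pairing penalty: 3 pairs vs 1 in the high-spin reference → 2 extra × P = 33400 cm⁻¹.
Net CFSE = -78768 + 33400 = -45368 cm⁻¹.

-45368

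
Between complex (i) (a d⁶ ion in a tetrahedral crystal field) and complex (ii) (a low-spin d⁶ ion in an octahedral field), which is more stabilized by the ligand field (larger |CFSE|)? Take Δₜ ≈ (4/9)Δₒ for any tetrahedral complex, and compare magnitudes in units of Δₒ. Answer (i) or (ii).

(ii)

(i): With tetrahedral geometry the complex is necessarily high-spin; e³ t₂³, CFSE = -0.6Δₜ ≈ -0.27Δₒ.
(ii): t2g^6 e_g^0, CFSE = -2.4Δₒ.
So (ii) has the larger |CFSE|.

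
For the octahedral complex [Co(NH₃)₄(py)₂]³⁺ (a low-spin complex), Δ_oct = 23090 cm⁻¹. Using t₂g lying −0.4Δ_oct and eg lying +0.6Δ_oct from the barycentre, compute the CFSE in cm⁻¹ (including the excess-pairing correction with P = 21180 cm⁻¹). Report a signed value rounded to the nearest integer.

Ligand charges: 4×(+0) from NH₃ and 2×(+0) from py sum to +0; with overall charge +3, Co is +3.
Co sits in group 9; removing 3 electrons leaves Co³⁺ with 9 − 3 = 6 d electrons.
Configuration: t₂g⁶ eg⁰.
CFSE(orbital) = 6×(-0.4Δ_oct) + 0×(0.6Δ_oct) = -2.4Δ_oct; with Δ_oct = 23090 cm⁻¹ that is -55416 cm⁻¹.
High-spin d⁶ would be t₂g⁴ eg² with 1 pair; low-spin has 3, so 2 excess pairs cost +2P = +42360 cm⁻¹.
Combining: -55416 + 42360 = -13056 cm⁻¹.

-13056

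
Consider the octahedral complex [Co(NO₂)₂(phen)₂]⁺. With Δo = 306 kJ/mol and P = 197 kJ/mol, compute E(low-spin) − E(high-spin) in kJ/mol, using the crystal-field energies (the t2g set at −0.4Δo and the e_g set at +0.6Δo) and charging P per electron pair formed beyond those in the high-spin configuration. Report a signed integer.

-218

Ligand charges: 2×(-1) from NO₂⁻ and 2×(+0) from phen sum to -2; with overall charge +1, Co is +3.
Co sits in group 9; removing 3 electrons leaves Co³⁺ with 9 − 3 = 6 d electrons.
High-spin d⁶ fills as t2g^4 e_g^2 with CFSE 4(−0.4) + 2(+0.6) = -0.4Δo = -122 kJ/mol.
For low-spin the configuration is t2g^6 e_g^0: orbital energy -2.4 × 306 = -734 kJ/mol, and 2 additional pairs relative to high-spin add 394 kJ/mol, giving -340 kJ/mol.
Thus E(LS) − E(HS) = -218 kJ/mol.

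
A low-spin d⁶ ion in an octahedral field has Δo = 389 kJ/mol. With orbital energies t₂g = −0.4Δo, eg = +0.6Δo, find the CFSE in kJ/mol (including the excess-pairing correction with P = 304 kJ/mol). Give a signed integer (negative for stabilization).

Configuration: t₂g⁶ eg⁰.
CFSE(orbital) = 6×(-0.4Δo) + 0×(0.6Δo) = -2.4Δo; with Δo = 389 kJ/mol that is -934 kJ/mol.
Pairing penalty: 3 pairs vs 1 in the high-spin reference → 2 extra × P = 608 kJ/mol.
Combining: -934 + 608 = -326 kJ/mol.

-326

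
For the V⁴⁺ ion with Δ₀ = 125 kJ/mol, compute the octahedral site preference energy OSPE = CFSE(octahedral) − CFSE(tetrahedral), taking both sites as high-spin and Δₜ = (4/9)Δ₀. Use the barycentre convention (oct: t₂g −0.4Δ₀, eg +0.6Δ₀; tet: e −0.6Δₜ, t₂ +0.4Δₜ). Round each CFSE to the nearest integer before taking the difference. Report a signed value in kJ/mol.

-17

Group 5 minus oxidation state +4 gives a d¹ configuration for V⁴⁺.
Octahedral (high-spin): t2g^1 e_g^0, CFSE = 1(−0.4) + 0(+0.6) = -0.4Δ₀ = -0.4 × 125 = -50 kJ/mol.
Tetrahedral e^1 t2^0 gives -0.6Δₜ = -0.6 × (4/9) × 125 = -33 kJ/mol.
OSPE = CFSE(oct) − CFSE(tet) = -50 − (-33) = -17 kJ/mol.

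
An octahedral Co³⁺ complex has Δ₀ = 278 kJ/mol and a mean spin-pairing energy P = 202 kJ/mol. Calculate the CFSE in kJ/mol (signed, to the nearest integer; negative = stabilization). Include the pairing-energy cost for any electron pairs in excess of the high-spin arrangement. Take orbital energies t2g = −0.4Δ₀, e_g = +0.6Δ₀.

Co sits in group 9; removing 3 electrons leaves Co³⁺ with 9 − 3 = 6 d electrons.
Δ₀ > P, so pairing is preferred: the ground state is low-spin.
That gives t2g^6 e_g^0.
Orbital CFSE = -2.4Δ₀ = -2.4 × 278 = -667 kJ/mol.
Excess pairs vs high-spin: 3 − 1 = 2; pairing cost = +404 kJ/mol.
Net CFSE = -667 + 404 = -263 kJ/mol.

-263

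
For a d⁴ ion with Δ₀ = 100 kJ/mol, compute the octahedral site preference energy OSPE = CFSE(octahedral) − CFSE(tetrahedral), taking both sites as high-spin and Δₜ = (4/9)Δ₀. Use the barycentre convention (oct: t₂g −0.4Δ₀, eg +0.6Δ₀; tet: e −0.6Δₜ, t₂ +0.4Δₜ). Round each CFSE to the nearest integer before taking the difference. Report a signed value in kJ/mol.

Octahedral high-spin t2g^3 e_g^1: CFSE = -0.6 × 100 = -60 kJ/mol.
Tetrahedral e^2 t2^2 gives -0.4Δₜ = -0.4 × (4/9) × 100 = -18 kJ/mol.
OSPE = -60 − (-18) = -42 kJ/mol.

-42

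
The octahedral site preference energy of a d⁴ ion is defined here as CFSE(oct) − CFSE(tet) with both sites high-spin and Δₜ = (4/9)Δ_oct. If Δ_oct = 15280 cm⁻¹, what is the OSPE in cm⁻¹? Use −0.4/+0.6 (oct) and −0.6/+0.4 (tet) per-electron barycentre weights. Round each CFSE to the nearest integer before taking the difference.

-6452

Octahedral high-spin t₂g³ eg¹: CFSE = -0.6 × 15280 = -9168 cm⁻¹.
Tetrahedral: e² t₂², CFSE = 2(−0.6) + 2(+0.4) = -0.4Δₜ = -0.4 × (4/9) × 15280 = -2716 cm⁻¹.
Subtracting, OSPE = -9168 − (-2716) = -6452 cm⁻¹.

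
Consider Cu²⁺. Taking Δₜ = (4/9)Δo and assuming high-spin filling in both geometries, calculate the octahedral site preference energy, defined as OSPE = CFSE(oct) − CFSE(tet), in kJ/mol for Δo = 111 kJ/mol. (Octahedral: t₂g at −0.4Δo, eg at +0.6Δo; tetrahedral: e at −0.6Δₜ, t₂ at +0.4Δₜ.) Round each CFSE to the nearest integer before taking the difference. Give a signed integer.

-47

Group 11 minus oxidation state +2 gives a d⁹ configuration for Cu²⁺.
In an octahedral site d⁹ (HS) is t₂g⁶ eg³, giving CFSE(oct) = -0.6Δo = -67 kJ/mol.
Tetrahedral e⁴ t₂⁵ gives -0.4Δₜ = -0.4 × (4/9) × 111 = -20 kJ/mol.
OSPE = CFSE(oct) − CFSE(tet) = -67 − (-20) = -47 kJ/mol.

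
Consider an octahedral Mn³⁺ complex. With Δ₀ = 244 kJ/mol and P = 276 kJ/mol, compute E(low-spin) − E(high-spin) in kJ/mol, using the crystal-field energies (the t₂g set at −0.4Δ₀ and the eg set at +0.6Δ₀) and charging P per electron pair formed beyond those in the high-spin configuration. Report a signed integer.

32

Mn is in group 7, so Mn³⁺ is d⁴ (7 − 3 = 4).
High-spin d⁴ fills as t₂g³ eg¹ with CFSE 3(−0.4) + 1(+0.6) = -0.6Δ₀ = -146 kJ/mol.
For low-spin the configuration is t₂g⁴ eg⁰: orbital energy -1.6 × 244 = -390 kJ/mol, and 1 additional pair relative to high-spin adds 276 kJ/mol, giving -114 kJ/mol.
Thus E(LS) − E(HS) = 32 kJ/mol.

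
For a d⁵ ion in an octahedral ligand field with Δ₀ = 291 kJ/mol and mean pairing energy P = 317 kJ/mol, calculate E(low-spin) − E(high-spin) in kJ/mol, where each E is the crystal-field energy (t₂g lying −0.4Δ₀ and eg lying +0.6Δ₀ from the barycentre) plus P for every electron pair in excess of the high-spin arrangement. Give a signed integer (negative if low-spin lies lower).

High-spin: t₂g³ eg², CFSE = 0.0Δ₀ = 0 kJ/mol.
Low-spin: t₂g⁵ eg⁰, orbital CFSE = -2.0Δ₀ = -582 kJ/mol; plus 2 excess pairs × P = +634 kJ/mol; total 52 kJ/mol.
Thus E(LS) − E(HS) = 52 kJ/mol.

52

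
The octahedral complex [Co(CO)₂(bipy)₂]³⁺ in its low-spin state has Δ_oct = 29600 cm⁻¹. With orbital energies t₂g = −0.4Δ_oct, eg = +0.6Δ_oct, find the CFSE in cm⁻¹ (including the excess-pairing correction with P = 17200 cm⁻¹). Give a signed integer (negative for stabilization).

Ligand charges: 2×(+0) from CO and 2×(+0) from bipy sum to +0; with overall charge +3, Co is +3.
Co sits in group 9; removing 3 electrons leaves Co³⁺ with 9 − 3 = 6 d electrons.
Configuration: t₂g⁶ eg⁰.
The orbital stabilization is -2.4Δ_oct = -2.4 × 29600 = -71040 cm⁻¹.
Relative to high-spin t₂g⁴ eg² (1 paired), the low-spin configuration has 2 additional pairs, contributing +2 × 17200 = +34400 cm⁻¹.
Overall CFSE = -71040 + 34400 = -36640 cm⁻¹.

-36640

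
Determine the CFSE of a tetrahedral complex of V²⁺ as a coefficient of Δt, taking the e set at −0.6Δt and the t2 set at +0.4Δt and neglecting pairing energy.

V²⁺: group 5, so d-count = 5 − 2 = 3.
With tetrahedral geometry the complex is necessarily high-spin.
Configuration: e^2 t2^1.
CFSE = 2(-0.6Δt) + 1(0.4Δt) = -1.2Δt + 0.4Δt = -0.8Δt.

-0.8 Δt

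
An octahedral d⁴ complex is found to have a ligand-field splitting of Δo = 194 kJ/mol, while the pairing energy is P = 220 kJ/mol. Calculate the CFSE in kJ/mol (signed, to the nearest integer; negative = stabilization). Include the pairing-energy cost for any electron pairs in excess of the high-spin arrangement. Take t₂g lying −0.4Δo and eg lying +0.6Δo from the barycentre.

-116

Here Δo < P (194 < 220), so the high-spin state is favoured.
That gives t₂g³ eg¹.
Orbital CFSE = -0.6Δo = -0.6 × 194 = -116 kJ/mol.
High-spin has no excess pairs, so no pairing correction applies.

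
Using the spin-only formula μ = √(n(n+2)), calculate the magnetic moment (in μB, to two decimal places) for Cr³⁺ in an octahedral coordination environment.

3.87 μB

Group 6 minus oxidation state +3 gives a d³ configuration for Cr³⁺.
Configuration: t2g^3 e_g^0 → 3 unpaired electrons.
μ(spin-only) = √[3(3+2)] = √15 ≈ 3.87 μB.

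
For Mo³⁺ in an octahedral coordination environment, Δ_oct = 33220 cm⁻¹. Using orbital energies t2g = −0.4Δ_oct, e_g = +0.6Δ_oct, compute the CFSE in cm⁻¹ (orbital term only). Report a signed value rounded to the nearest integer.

Mo³⁺: group 6, so d-count = 6 − 3 = 3.
Configuration: t2g^3 e_g^0.
Orbital CFSE = 3(-0.4) + 0(0.6) = -1.2Δ_oct = -1.2 × 33220 = -39864 cm⁻¹.

-39864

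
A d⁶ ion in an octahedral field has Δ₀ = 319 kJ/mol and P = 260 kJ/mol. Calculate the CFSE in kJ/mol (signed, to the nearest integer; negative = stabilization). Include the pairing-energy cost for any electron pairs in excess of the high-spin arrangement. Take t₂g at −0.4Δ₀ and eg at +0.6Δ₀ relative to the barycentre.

With Δ₀ > P the complex is low-spin.
Configuration: t₂g⁶ eg⁰.
Orbital CFSE = -2.4Δ₀ = -2.4 × 319 = -766 kJ/mol.
Excess pairs vs high-spin: 3 − 1 = 2; pairing cost = +520 kJ/mol.
Net CFSE = -766 + 520 = -246 kJ/mol.

-246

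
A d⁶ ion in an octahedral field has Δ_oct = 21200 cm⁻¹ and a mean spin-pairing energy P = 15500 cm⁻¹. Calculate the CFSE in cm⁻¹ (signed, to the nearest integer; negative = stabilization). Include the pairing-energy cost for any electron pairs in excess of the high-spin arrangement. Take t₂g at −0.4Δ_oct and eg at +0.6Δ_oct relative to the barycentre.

-19880

With Δ_oct > P the complex is low-spin.
Filling d⁶ accordingly: t₂g⁶ eg⁰.
Orbital CFSE = -2.4Δ_oct = -2.4 × 21200 = -50880 cm⁻¹.
Excess pairs vs high-spin: 3 − 1 = 2; pairing cost = +31000 cm⁻¹.
Net CFSE = -50880 + 31000 = -19880 cm⁻¹.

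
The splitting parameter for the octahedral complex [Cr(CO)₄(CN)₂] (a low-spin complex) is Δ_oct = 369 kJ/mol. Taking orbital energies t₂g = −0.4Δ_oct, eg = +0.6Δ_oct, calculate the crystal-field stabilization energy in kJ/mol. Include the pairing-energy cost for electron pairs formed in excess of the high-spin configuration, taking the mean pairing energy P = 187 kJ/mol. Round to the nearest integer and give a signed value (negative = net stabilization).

-403

Ligand charges: 4×(+0) from CO and 2×(-1) from CN⁻ sum to -2; with overall charge +0, Cr is +2.
Cr is in group 6, so Cr²⁺ is d⁴ (6 − 2 = 4).
Configuration: t₂g⁴ eg⁰.
The orbital stabilization is -1.6Δ_oct = -1.6 × 369 = -590 kJ/mol.
High-spin d⁴ would be t₂g³ eg¹ with 0 pairs; low-spin has 1, so 1 excess pair costs +1P = +187 kJ/mol.
Net CFSE = -590 + 187 = -403 kJ/mol.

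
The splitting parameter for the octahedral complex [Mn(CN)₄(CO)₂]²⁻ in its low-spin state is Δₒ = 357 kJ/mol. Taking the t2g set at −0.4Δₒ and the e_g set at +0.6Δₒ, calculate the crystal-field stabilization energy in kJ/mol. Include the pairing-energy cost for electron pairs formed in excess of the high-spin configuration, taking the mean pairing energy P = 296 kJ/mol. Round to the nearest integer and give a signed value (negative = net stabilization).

-122

Ligand charges: 4×(-1) from CN⁻ and 2×(+0) from CO sum to -4; with overall charge -2, Mn is +2.
Group 7 minus oxidation state +2 gives a d⁵ configuration for Mn²⁺.
Configuration: t2g^5 e_g^0.
Orbital CFSE = 5(-0.4) + 0(0.6) = -2.0Δₒ = -2.0 × 357 = -714 kJ/mol.
Pairing penalty: 2 pairs vs 0 in the high-spin reference → 2 extra × P = 592 kJ/mol.
Net CFSE = -714 + 592 = -122 kJ/mol.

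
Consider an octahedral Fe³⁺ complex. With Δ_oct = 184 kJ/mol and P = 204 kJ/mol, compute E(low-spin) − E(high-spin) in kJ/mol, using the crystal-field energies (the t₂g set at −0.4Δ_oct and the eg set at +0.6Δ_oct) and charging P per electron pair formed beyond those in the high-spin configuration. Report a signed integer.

Fe is in group 8, so Fe³⁺ is d⁵ (8 − 3 = 5).
High-spin d⁵ fills as t₂g³ eg² with CFSE 3(−0.4) + 2(+0.6) = 0.0Δ_oct = 0 kJ/mol.
Low-spin: t₂g⁵ eg⁰, orbital CFSE = -2.0Δ_oct = -368 kJ/mol; plus 2 excess pairs × P = +408 kJ/mol; total 40 kJ/mol.
E(LS) − E(HS) = 40 − (0) = 40 kJ/mol.

40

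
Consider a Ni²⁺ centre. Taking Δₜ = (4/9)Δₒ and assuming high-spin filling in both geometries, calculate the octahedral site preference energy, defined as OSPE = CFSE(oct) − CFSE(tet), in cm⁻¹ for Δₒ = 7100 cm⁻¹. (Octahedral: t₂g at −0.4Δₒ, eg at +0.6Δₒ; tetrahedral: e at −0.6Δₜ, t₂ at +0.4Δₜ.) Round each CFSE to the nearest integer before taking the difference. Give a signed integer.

Ni is in group 10, so Ni²⁺ is d⁸ (10 − 2 = 8).
In an octahedral site d⁸ (HS) is t₂g⁶ eg², giving CFSE(oct) = -1.2Δₒ = -8520 cm⁻¹.
Tetrahedral e⁴ t₂⁴ gives -0.8Δₜ = -0.8 × (4/9) × 7100 = -2524 cm⁻¹.
Subtracting, OSPE = -8520 − (-2524) = -5996 cm⁻¹.

-5996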